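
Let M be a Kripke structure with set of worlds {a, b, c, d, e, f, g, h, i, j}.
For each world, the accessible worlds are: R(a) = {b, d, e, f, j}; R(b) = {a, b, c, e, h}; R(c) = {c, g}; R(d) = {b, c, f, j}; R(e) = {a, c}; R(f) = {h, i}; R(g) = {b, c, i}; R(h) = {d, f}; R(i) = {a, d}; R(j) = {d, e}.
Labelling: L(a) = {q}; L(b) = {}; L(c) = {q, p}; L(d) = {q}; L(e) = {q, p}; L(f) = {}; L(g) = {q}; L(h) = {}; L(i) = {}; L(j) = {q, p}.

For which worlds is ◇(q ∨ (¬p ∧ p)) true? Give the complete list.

a, b, c, d, e, g, h, i, j

Let φ = ◇(q ∨ (¬p ∧ p)). Evaluate φ at each world:
  a (successors {b, d, e, f, j}): φ is true.
  b (successors {a, b, c, e, h}): φ is true.
  c (successors {c, g}): φ is true.
  d (successors {b, c, f, j}): φ is true.
  e (successors {a, c}): φ is true.
  f (successors {h, i}): φ is false.
  g (successors {b, c, i}): φ is true.
  h (successors {d, f}): φ is true.
  i (successors {a, d}): φ is true.
  j (successors {d, e}): φ is true.
For instance, at e:
  At e: ◇(q ∨ (¬p ∧ p)) requires q ∨ (¬p ∧ p) at some successor in {a, c}.
    q ∨ (¬p ∧ p) holds at a, so ◇(q ∨ (¬p ∧ p)) is true at e.
Satisfying worlds: {a, b, c, d, e, g, h, i, j}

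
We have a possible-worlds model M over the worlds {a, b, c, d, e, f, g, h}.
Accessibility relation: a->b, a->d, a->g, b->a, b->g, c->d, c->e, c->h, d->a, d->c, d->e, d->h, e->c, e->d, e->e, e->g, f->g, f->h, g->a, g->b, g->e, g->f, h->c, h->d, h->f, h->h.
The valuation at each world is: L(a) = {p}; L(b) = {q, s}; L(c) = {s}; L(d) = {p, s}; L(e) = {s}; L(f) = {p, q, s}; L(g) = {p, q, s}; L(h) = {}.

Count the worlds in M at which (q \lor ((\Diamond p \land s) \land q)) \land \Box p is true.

1

Recall that \Box ψ holds at a world iff ψ holds at every accessible world, and \Diamond ψ holds iff ψ holds at some accessible world.
Let φ = (q \lor ((\Diamond p \land s) \land q)) \land \Box p. Evaluate φ at each world:
  a (successors {b, d, g}): φ is false.
  b (successors {a, g}): φ is true.
  c (successors {d, e, h}): φ is false.
  d (successors {a, c, e, h}): φ is false.
  e (successors {c, d, e, g}): φ is false.
  f (successors {g, h}): φ is false.
  g (successors {a, b, e, f}): φ is false.
  h (successors {c, d, f, h}): φ is false.
For instance, at g:
  At g: q \lor ((\Diamond p \land s) \land q) is true, \Box p is false, so (q \lor ((\Diamond p \land s) \land q)) \land \Box p is false.
    At g: q is true, (\Diamond p \land s) \land q is true, so q \lor ((\Diamond p \land s) \land q) is true.
      At g: \Diamond p \land s is true, q is true, so (\Diamond p \land s) \land q is true.
    At g: \Box p requires p at every successor {a, b, e, f}.
      p fails at b, so \Box p is false at g.
Satisfying worlds: {b}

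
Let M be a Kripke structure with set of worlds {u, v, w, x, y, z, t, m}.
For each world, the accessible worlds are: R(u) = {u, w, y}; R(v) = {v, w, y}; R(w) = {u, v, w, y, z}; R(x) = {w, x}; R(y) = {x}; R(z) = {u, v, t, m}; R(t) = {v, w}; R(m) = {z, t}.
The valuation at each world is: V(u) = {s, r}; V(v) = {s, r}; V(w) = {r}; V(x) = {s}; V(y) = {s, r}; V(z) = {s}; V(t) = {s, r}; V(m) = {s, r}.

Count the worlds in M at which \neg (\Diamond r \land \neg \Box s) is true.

3

Recall that \Box ψ holds at a world iff ψ holds at every accessible world, and \Diamond ψ holds iff ψ holds at some accessible world.
Let φ = \neg (\Diamond r \land \neg \Box s). Evaluate φ at each world:
  u (successors {u, w, y}): φ is false.
  v (successors {v, w, y}): φ is false.
  w (successors {u, v, w, y, z}): φ is false.
  x (successors {w, x}): φ is false.
  y (successors {x}): φ is true.
  z (successors {u, v, t, m}): φ is true.
  t (successors {v, w}): φ is false.
  m (successors {z, t}): φ is true.
For instance, at z:
  At z: \Diamond r \land \neg \Box s is false, so \neg (\Diamond r \land \neg \Box s) is true.
    At z: \Diamond r is true, \neg \Box s is false, so \Diamond r \land \neg \Box s is false.
      At z: \Diamond r requires r at some successor in {u, v, t, m}.
        r holds at u, so \Diamond r is true at z.
      At z: \Box s is true, so \neg \Box s is false.
Satisfying worlds: {y, z, m}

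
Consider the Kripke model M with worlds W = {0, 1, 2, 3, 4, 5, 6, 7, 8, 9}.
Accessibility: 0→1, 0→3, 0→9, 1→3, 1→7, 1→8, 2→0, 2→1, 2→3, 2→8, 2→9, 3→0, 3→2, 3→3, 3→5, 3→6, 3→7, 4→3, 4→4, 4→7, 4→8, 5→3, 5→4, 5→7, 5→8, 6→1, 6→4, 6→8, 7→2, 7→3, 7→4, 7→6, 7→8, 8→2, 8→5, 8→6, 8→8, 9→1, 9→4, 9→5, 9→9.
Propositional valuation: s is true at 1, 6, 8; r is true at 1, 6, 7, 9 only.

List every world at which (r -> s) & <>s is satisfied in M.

Let φ = (r -> s) & <>s. Evaluate φ at each world:
  0 (successors {1, 3, 9}): φ is true.
  1 (successors {3, 7, 8}): φ is true.
  2 (successors {0, 1, 3, 8, 9}): φ is true.
  3 (successors {0, 2, 3, 5, 6, 7}): φ is true.
  4 (successors {3, 4, 7, 8}): φ is true.
  5 (successors {3, 4, 7, 8}): φ is true.
  6 (successors {1, 4, 8}): φ is true.
  7 (successors {2, 3, 4, 6, 8}): φ is false.
  8 (successors {2, 5, 6, 8}): φ is true.
  9 (successors {1, 4, 5, 9}): φ is false.
For instance, at 1:
  At 1: r -> s is true, <>s is true, so (r -> s) & <>s is true.
    At 1: <>s requires s at some successor in {3, 7, 8}.
      s holds at 8, so <>s is true at 1.
Satisfying worlds: {0, 1, 2, 3, 4, 5, 6, 8}

0, 1, 2, 3, 4, 5, 6, 8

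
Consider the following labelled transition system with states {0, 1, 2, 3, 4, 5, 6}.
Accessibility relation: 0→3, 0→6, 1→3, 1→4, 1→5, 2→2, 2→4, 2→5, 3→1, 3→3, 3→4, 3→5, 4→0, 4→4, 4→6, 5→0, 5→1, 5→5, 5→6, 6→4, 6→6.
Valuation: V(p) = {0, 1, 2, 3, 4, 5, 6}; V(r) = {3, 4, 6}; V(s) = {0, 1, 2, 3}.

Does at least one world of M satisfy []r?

Yes

Let φ = []r. Evaluate φ at each world:
  0 (successors {3, 6}): φ is true.
  1 (successors {3, 4, 5}): φ is false.
  2 (successors {2, 4, 5}): φ is false.
  3 (successors {1, 3, 4, 5}): φ is false.
  4 (successors {0, 4, 6}): φ is false.
  5 (successors {0, 1, 5, 6}): φ is false.
  6 (successors {4, 6}): φ is true.
Detail at 0 (witness):
  At 0: []r requires r at every successor {3, 6}.
    At 3: r is true.
    At 6: r is true.
  So []r is true at 0.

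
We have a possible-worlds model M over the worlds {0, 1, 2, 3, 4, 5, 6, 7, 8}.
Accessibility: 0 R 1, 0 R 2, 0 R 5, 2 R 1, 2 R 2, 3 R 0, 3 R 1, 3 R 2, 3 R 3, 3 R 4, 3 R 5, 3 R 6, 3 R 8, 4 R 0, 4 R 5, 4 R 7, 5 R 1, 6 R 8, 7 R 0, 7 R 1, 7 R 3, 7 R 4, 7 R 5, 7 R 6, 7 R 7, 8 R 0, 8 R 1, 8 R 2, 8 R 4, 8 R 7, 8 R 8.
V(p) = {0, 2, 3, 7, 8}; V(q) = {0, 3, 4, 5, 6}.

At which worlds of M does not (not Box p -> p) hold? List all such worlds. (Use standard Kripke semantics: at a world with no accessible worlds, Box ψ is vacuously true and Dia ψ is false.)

4, 5

Recall that Box ψ holds at a world iff ψ holds at every accessible world, and Dia ψ holds iff ψ holds at some accessible world.
Let φ = not (not Box p -> p). Evaluate φ at each world:
  0 (successors {1, 2, 5}): φ is false.
  1 (successors ∅): φ is false.
  2 (successors {1, 2}): φ is false.
  3 (successors {0, 1, 2, 3, 4, 5, 6, 8}): φ is false.
  4 (successors {0, 5, 7}): φ is true.
  5 (successors {1}): φ is true.
  6 (successors {8}): φ is false.
  7 (successors {0, 1, 3, 4, 5, 6, 7}): φ is false.
  8 (successors {0, 1, 2, 4, 7, 8}): φ is false.
For instance, at 8:
  At 8: not Box p -> p is true, so not (not Box p -> p) is false.
    At 8: not Box p is true, p is true, so not Box p -> p is true.
      At 8: Box p is false, so not Box p is true.
Satisfying worlds: {4, 5}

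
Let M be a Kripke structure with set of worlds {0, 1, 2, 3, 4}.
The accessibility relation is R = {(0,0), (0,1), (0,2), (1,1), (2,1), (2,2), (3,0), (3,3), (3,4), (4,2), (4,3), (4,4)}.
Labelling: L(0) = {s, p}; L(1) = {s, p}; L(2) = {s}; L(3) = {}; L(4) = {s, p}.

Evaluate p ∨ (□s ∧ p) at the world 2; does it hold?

No

At 2: p is false, □s ∧ p is false, so p ∨ (□s ∧ p) is false.
  At 2: □s is true, p is false, so □s ∧ p is false.
    At 2: □s requires s at every successor {1, 2}.
      At 1: s is true.
      At 2: s is true.
    So □s is true at 2.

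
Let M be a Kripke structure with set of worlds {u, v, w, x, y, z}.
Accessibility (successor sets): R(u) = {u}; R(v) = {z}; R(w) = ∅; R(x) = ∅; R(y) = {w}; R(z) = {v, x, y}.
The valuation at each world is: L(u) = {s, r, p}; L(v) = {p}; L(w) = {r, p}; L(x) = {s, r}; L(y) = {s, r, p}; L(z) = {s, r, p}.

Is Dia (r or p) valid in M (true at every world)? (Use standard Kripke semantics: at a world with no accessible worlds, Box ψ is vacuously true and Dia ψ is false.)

Let φ = Dia (r or p). Evaluate φ at each world:
  u (successors {u}): φ is true.
  v (successors {z}): φ is true.
  w (successors ∅): φ is false.
  x (successors ∅): φ is false.
  y (successors {w}): φ is true.
  z (successors {v, x, y}): φ is true.
Detail at w (counterexample):
  At w: no accessible worlds, so Dia (r or p) is false.

No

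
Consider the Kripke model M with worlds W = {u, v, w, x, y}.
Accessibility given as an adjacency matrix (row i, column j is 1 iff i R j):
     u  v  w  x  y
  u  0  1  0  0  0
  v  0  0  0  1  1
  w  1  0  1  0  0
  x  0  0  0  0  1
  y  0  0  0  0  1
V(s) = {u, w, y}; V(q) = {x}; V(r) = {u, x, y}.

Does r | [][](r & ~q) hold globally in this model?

Let φ = r | [][](r & ~q). Evaluate φ at each world:
  u (successors {v}): φ is true.
  v (successors {x, y}): φ is true.
  w (successors {u, w}): φ is false.
  x (successors {y}): φ is true.
  y (successors {y}): φ is true.
Detail at w (counterexample):
  At w: r is false, [][](r & ~q) is false, so r | [][](r & ~q) is false.
    At w: [][](r & ~q) requires [](r & ~q) at every successor {u, w}.
      [](r & ~q) fails at u, so [][](r & ~q) is false at w.

No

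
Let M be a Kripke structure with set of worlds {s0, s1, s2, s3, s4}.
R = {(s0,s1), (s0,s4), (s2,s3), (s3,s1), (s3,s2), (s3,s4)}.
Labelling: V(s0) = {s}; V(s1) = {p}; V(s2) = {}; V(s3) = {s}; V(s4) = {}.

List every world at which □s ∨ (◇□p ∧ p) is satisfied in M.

Recall that □ψ holds at a world iff ψ holds at every accessible world, and ◇ψ holds iff ψ holds at some accessible world.
Let φ = □s ∨ (◇□p ∧ p). Evaluate φ at each world:
  s0 (successors {s1, s4}): φ is false.
  s1 (successors ∅): φ is true.
  s2 (successors {s3}): φ is true.
  s3 (successors {s1, s2, s4}): φ is false.
  s4 (successors ∅): φ is true.
For instance, at s0:
  At s0: □s is false, ◇□p ∧ p is false, so □s ∨ (◇□p ∧ p) is false.
    At s0: □s requires s at every successor {s1, s4}.
      s fails at s1, so □s is false at s0.
    At s0: ◇□p is true, p is false, so ◇□p ∧ p is false.
      At s0: ◇□p requires □p at some successor in {s1, s4}.
        □p holds at s1, so ◇□p is true at s0.
Satisfying worlds: {s1, s2, s4}

s1, s2, s4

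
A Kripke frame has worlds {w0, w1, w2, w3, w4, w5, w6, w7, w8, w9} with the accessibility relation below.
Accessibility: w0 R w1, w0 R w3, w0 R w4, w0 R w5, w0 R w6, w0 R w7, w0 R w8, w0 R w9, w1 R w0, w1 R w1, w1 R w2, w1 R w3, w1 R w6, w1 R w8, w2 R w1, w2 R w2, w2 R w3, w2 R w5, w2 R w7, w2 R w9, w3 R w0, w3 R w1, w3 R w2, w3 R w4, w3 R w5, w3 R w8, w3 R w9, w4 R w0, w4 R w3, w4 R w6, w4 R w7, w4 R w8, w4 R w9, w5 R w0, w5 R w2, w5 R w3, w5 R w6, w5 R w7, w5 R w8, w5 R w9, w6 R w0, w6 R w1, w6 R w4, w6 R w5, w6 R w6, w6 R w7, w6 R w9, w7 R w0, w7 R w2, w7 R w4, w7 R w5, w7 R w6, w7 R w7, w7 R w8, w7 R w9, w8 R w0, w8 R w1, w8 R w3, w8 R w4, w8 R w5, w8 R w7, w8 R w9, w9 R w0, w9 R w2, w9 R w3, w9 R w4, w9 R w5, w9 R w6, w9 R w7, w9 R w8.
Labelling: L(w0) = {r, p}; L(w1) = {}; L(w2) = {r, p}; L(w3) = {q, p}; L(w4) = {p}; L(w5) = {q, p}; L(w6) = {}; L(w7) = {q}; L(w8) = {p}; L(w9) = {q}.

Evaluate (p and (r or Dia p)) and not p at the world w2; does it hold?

At w2: p and (r or Dia p) is true, not p is false, so (p and (r or Dia p)) and not p is false.
  At w2: p is true, r or Dia p is true, so p and (r or Dia p) is true.
    At w2: r is true, Dia p is true, so r or Dia p is true.
      At w2: Dia p requires p at some successor in {w1, w2, w3, w5, w7, w9}.
        p holds at w2, so Dia p is true at w2.

No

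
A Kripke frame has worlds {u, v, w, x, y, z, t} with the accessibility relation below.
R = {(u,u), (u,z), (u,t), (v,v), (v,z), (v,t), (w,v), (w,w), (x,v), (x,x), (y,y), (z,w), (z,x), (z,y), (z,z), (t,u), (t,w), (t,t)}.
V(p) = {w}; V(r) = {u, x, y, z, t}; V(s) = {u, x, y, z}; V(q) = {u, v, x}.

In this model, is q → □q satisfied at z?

Recall that □ψ holds at a world iff ψ holds at every accessible world, and ◇ψ holds iff ψ holds at some accessible world.
At z: q is false, □q is false, so q → □q is true.
  At z: □q requires q at every successor {w, x, y, z}.
    q fails at w, so □q is false at z.

Yes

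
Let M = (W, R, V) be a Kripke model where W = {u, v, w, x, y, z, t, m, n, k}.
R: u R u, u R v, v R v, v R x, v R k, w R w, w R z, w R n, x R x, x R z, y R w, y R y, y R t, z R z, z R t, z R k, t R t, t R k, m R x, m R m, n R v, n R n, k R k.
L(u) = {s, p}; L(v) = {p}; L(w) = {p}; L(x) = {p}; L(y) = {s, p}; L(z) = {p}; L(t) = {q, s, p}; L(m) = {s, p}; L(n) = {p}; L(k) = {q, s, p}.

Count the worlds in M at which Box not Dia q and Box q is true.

Let φ = Box not Dia q and Box q. Evaluate φ at each world:
  u (successors {u, v}): φ is false.
  v (successors {v, x, k}): φ is false.
  w (successors {w, z, n}): φ is false.
  x (successors {x, z}): φ is false.
  y (successors {w, y, t}): φ is false.
  z (successors {z, t, k}): φ is false.
  t (successors {t, k}): φ is false.
  m (successors {x, m}): φ is false.
  n (successors {v, n}): φ is false.
  k (successors {k}): φ is false.
For instance, at w:
  At w: Box not Dia q is false, Box q is false, so Box not Dia q and Box q is false.
    At w: Box not Dia q requires not Dia q at every successor {w, z, n}.
      not Dia q fails at z, so Box not Dia q is false at w.
    At w: Box q requires q at every successor {w, z, n}.
      q fails at w, so Box q is false at w.
Satisfying worlds: none.

0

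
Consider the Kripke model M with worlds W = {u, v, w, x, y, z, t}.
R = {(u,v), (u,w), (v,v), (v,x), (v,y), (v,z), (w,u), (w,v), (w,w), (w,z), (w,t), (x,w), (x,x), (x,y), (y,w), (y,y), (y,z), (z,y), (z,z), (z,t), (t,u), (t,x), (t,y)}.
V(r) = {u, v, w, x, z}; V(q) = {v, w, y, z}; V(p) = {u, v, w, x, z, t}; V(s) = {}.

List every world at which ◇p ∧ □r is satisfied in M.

u

Let φ = ◇p ∧ □r. Evaluate φ at each world:
  u (successors {v, w}): φ is true.
  v (successors {v, x, y, z}): φ is false.
  w (successors {u, v, w, z, t}): φ is false.
  x (successors {w, x, y}): φ is false.
  y (successors {w, y, z}): φ is false.
  z (successors {y, z, t}): φ is false.
  t (successors {u, x, y}): φ is false.
For instance, at v:
  At v: ◇p is true, □r is false, so ◇p ∧ □r is false.
    At v: ◇p requires p at some successor in {v, x, y, z}.
      p holds at v, so ◇p is true at v.
    At v: □r requires r at every successor {v, x, y, z}.
      r fails at y, so □r is false at v.
Satisfying worlds: {u}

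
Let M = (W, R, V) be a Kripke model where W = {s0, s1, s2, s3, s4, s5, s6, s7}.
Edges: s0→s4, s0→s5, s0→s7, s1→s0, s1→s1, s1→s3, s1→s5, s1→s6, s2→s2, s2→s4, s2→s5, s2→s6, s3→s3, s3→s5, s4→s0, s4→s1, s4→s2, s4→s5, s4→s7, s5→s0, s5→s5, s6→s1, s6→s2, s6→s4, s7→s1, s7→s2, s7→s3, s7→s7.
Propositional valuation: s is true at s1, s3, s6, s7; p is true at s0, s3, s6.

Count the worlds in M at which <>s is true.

7

Let φ = <>s. Evaluate φ at each world:
  s0 (successors {s4, s5, s7}): φ is true.
  s1 (successors {s0, s1, s3, s5, s6}): φ is true.
  s2 (successors {s2, s4, s5, s6}): φ is true.
  s3 (successors {s3, s5}): φ is true.
  s4 (successors {s0, s1, s2, s5, s7}): φ is true.
  s5 (successors {s0, s5}): φ is false.
  s6 (successors {s1, s2, s4}): φ is true.
  s7 (successors {s1, s2, s3, s7}): φ is true.
For instance, at s6:
  At s6: <>s requires s at some successor in {s1, s2, s4}.
    s holds at s1, so <>s is true at s6.
Satisfying worlds: {s0, s1, s2, s3, s4, s6, s7}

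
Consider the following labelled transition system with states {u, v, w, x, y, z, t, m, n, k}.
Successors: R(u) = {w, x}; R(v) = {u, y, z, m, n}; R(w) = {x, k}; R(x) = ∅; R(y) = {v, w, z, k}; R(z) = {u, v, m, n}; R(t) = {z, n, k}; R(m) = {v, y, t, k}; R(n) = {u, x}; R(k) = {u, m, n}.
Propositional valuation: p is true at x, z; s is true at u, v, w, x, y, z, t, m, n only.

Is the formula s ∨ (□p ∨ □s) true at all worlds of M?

Yes

Let φ = s ∨ (□p ∨ □s). Evaluate φ at each world:
  u (successors {w, x}): φ is true.
  v (successors {u, y, z, m, n}): φ is true.
  w (successors {x, k}): φ is true.
  x (successors ∅): φ is true.
  y (successors {v, w, z, k}): φ is true.
  z (successors {u, v, m, n}): φ is true.
  t (successors {z, n, k}): φ is true.
  m (successors {v, y, t, k}): φ is true.
  n (successors {u, x}): φ is true.
  k (successors {u, m, n}): φ is true.
For instance, at k:
  At k: s is false, □p ∨ □s is true, so s ∨ (□p ∨ □s) is true.
    At k: □p is false, □s is true, so □p ∨ □s is true.
      At k: □p requires p at every successor {u, m, n}.
        p fails at u, so □p is false at k.
      At k: □s requires s at every successor {u, m, n}.
        At u: s is true.
        At m: s is true.
        At n: s is true.
      So □s is true at k.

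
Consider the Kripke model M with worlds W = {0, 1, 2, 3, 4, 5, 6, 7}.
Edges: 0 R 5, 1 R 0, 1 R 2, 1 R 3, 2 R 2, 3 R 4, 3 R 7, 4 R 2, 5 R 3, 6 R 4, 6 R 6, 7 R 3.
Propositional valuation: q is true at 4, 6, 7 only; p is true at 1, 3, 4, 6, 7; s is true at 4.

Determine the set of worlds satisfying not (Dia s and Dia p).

0, 1, 2, 4, 5, 7

Recall that Dia ψ holds at a world iff ψ holds at some accessible world.
Let φ = not (Dia s and Dia p). Evaluate φ at each world:
  0 (successors {5}): φ is true.
  1 (successors {0, 2, 3}): φ is true.
  2 (successors {2}): φ is true.
  3 (successors {4, 7}): φ is false.
  4 (successors {2}): φ is true.
  5 (successors {3}): φ is true.
  6 (successors {4, 6}): φ is false.
  7 (successors {3}): φ is true.
For instance, at 4:
  At 4: Dia s and Dia p is false, so not (Dia s and Dia p) is true.
    At 4: Dia s is false, Dia p is false, so Dia s and Dia p is false.
      At 4: Dia s requires s at some successor in {2}.
        At 2: s is false.
      So Dia s is false at 4.
      At 4: Dia p requires p at some successor in {2}.
        At 2: p is false.
      So Dia p is false at 4.
Satisfying worlds: {0, 1, 2, 4, 5, 7}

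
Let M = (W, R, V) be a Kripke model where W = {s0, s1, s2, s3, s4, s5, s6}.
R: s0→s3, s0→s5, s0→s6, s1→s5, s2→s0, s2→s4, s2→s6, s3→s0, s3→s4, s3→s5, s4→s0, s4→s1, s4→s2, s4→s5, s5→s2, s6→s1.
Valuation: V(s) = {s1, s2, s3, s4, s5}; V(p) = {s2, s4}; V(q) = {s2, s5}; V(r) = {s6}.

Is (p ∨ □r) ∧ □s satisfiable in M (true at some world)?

No

Let φ = (p ∨ □r) ∧ □s. Evaluate φ at each world:
  s0 (successors {s3, s5, s6}): φ is false.
  s1 (successors {s5}): φ is false.
  s2 (successors {s0, s4, s6}): φ is false.
  s3 (successors {s0, s4, s5}): φ is false.
  s4 (successors {s0, s1, s2, s5}): φ is false.
  s5 (successors {s2}): φ is false.
  s6 (successors {s1}): φ is false.
For instance, at s6:
  At s6: p ∨ □r is false, □s is true, so (p ∨ □r) ∧ □s is false.
    At s6: p is false, □r is false, so p ∨ □r is false.
      At s6: □r requires r at every successor {s1}.
        r fails at s1, so □r is false at s6.
    At s6: □s requires s at every successor {s1}.
      At s1: s is true.
    So □s is true at s6.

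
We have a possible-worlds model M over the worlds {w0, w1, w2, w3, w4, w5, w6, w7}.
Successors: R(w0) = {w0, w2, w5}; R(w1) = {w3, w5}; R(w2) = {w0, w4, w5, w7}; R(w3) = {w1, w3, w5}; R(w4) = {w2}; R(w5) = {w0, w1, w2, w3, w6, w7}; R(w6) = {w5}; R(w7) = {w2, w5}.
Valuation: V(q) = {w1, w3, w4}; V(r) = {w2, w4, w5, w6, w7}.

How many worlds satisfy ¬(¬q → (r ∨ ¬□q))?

Let φ = ¬(¬q → (r ∨ ¬□q)). Evaluate φ at each world:
  w0 (successors {w0, w2, w5}): φ is false.
  w1 (successors {w3, w5}): φ is false.
  w2 (successors {w0, w4, w5, w7}): φ is false.
  w3 (successors {w1, w3, w5}): φ is false.
  w4 (successors {w2}): φ is false.
  w5 (successors {w0, w1, w2, w3, w6, w7}): φ is false.
  w6 (successors {w5}): φ is false.
  w7 (successors {w2, w5}): φ is false.
For instance, at w7:
  At w7: ¬q → (r ∨ ¬□q) is true, so ¬(¬q → (r ∨ ¬□q)) is false.
    At w7: ¬q is true, r ∨ ¬□q is true, so ¬q → (r ∨ ¬□q) is true.
      At w7: r is true, ¬□q is true, so r ∨ ¬□q is true.
Satisfying worlds: none.

0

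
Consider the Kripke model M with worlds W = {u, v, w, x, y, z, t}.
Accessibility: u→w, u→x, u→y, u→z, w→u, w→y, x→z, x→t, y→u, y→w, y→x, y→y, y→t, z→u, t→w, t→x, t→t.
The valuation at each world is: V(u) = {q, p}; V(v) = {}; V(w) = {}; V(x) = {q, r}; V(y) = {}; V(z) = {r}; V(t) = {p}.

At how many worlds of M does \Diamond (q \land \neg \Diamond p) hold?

3

Let φ = \Diamond (q \land \neg \Diamond p). Evaluate φ at each world:
  u (successors {w, x, y, z}): φ is false.
  v (successors ∅): φ is false.
  w (successors {u, y}): φ is true.
  x (successors {z, t}): φ is false.
  y (successors {u, w, x, y, t}): φ is true.
  z (successors {u}): φ is true.
  t (successors {w, x, t}): φ is false.
For instance, at w:
  At w: \Diamond (q \land \neg \Diamond p) requires q \land \neg \Diamond p at some successor in {u, y}.
    q \land \neg \Diamond p holds at u, so \Diamond (q \land \neg \Diamond p) is true at w.
      At u: q is true, \neg \Diamond p is true, so q \land \neg \Diamond p is true.
Satisfying worlds: {w, y, z}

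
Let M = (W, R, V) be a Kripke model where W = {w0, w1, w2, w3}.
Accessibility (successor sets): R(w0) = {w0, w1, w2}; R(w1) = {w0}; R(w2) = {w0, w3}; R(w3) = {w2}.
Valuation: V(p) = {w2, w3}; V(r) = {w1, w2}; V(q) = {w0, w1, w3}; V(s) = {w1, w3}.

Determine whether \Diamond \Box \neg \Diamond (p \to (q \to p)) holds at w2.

No

Recall that \Box ψ holds at a world iff ψ holds at every accessible world, and \Diamond ψ holds iff ψ holds at some accessible world.
At w2: \Diamond \Box \neg \Diamond (p \to (q \to p)) requires \Box \neg \Diamond (p \to (q \to p)) at some successor in {w0, w3}.
  At w0: \Box \neg \Diamond (p \to (q \to p)) is false.
  At w3: \Box \neg \Diamond (p \to (q \to p)) is false.
So \Diamond \Box \neg \Diamond (p \to (q \to p)) is false at w2.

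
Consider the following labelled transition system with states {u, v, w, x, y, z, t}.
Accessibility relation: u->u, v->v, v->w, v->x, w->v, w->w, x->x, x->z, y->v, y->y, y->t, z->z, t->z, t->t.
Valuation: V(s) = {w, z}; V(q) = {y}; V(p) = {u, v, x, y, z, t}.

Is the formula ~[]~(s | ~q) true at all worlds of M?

Yes

Recall that []ψ holds at a world iff ψ holds at every accessible world, and <>ψ holds iff ψ holds at some accessible world.
Let φ = ~[]~(s | ~q). Evaluate φ at each world:
  u (successors {u}): φ is true.
  v (successors {v, w, x}): φ is true.
  w (successors {v, w}): φ is true.
  x (successors {x, z}): φ is true.
  y (successors {v, y, t}): φ is true.
  z (successors {z}): φ is true.
  t (successors {z, t}): φ is true.
For instance, at x:
  At x: []~(s | ~q) is false, so ~[]~(s | ~q) is true.
    At x: []~(s | ~q) requires ~(s | ~q) at every successor {x, z}.
      ~(s | ~q) fails at x, so []~(s | ~q) is false at x.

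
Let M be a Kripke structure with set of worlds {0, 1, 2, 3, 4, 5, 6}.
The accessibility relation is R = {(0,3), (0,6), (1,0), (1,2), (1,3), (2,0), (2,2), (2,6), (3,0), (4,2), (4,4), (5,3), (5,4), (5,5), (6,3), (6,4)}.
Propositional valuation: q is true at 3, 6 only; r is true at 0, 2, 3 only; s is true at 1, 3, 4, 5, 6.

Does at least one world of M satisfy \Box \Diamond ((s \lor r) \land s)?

Yes

Let φ = \Box \Diamond ((s \lor r) \land s). Evaluate φ at each world:
  0 (successors {3, 6}): φ is false.
  1 (successors {0, 2, 3}): φ is false.
  2 (successors {0, 2, 6}): φ is true.
  3 (successors {0}): φ is true.
  4 (successors {2, 4}): φ is true.
  5 (successors {3, 4, 5}): φ is false.
  6 (successors {3, 4}): φ is false.
Detail at 2 (witness):
  At 2: \Box \Diamond ((s \lor r) \land s) requires \Diamond ((s \lor r) \land s) at every successor {0, 2, 6}.
      At 0: \Diamond ((s \lor r) \land s) requires (s \lor r) \land s at some successor in {3, 6}.
        (s \lor r) \land s holds at 3, so \Diamond ((s \lor r) \land s) is true at 0.
      At 2: \Diamond ((s \lor r) \land s) requires (s \lor r) \land s at some successor in {0, 2, 6}.
        (s \lor r) \land s holds at 6, so \Diamond ((s \lor r) \land s) is true at 2.
      At 6: \Diamond ((s \lor r) \land s) requires (s \lor r) \land s at some successor in {3, 4}.
        (s \lor r) \land s holds at 3, so \Diamond ((s \lor r) \land s) is true at 6.
  So \Box \Diamond ((s \lor r) \land s) is true at 2.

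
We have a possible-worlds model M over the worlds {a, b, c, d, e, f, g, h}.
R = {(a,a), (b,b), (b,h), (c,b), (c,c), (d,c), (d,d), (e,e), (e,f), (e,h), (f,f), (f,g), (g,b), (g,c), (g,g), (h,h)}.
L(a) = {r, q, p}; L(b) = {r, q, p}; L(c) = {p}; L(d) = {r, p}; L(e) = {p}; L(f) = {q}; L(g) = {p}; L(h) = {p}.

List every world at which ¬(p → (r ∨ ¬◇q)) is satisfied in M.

Let φ = ¬(p → (r ∨ ¬◇q)). Evaluate φ at each world:
  a (successors {a}): φ is false.
  b (successors {b, h}): φ is false.
  c (successors {b, c}): φ is true.
  d (successors {c, d}): φ is false.
  e (successors {e, f, h}): φ is true.
  f (successors {f, g}): φ is false.
  g (successors {b, c, g}): φ is true.
  h (successors {h}): φ is false.
For instance, at d:
  At d: p → (r ∨ ¬◇q) is true, so ¬(p → (r ∨ ¬◇q)) is false.
    At d: p is true, r ∨ ¬◇q is true, so p → (r ∨ ¬◇q) is true.
      At d: r is true, ¬◇q is true, so r ∨ ¬◇q is true.
Satisfying worlds: {c, e, g}

c, e, g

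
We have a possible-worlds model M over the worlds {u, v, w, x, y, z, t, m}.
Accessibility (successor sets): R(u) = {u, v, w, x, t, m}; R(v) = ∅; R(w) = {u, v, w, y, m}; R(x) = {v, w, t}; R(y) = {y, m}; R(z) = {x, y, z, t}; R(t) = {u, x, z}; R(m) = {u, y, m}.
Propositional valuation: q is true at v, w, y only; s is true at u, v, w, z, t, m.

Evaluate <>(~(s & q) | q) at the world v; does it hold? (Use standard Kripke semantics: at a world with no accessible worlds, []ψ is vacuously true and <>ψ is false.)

No

At v: no accessible worlds, so <>(~(s & q) | q) is false.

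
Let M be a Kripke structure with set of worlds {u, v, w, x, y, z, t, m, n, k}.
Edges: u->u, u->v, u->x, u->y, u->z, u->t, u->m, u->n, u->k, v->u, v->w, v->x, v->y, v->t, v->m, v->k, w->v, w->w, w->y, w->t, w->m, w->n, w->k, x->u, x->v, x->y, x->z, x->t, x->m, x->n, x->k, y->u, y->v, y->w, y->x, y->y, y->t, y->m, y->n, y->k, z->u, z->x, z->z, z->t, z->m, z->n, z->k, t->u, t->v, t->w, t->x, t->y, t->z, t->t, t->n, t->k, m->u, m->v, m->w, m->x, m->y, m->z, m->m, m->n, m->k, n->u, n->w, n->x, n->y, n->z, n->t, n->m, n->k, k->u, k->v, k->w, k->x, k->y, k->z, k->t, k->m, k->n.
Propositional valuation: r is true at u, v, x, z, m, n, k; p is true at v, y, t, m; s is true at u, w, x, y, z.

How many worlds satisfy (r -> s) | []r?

6

Recall that []ψ holds at a world iff ψ holds at every accessible world, and <>ψ holds iff ψ holds at some accessible world.
Let φ = (r -> s) | []r. Evaluate φ at each world:
  u (successors {u, v, x, y, z, t, m, n, k}): φ is true.
  v (successors {u, w, x, y, t, m, k}): φ is false.
  w (successors {v, w, y, t, m, n, k}): φ is true.
  x (successors {u, v, y, z, t, m, n, k}): φ is true.
  y (successors {u, v, w, x, y, t, m, n, k}): φ is true.
  z (successors {u, x, z, t, m, n, k}): φ is true.
  t (successors {u, v, w, x, y, z, t, n, k}): φ is true.
  m (successors {u, v, w, x, y, z, m, n, k}): φ is false.
  n (successors {u, w, x, y, z, t, m, k}): φ is false.
  k (successors {u, v, w, x, y, z, t, m, n}): φ is false.
For instance, at t:
  At t: r -> s is true, []r is false, so (r -> s) | []r is true.
    At t: []r requires r at every successor {u, v, w, x, y, z, t, n, k}.
      r fails at w, so []r is false at t.
Satisfying worlds: {u, w, x, y, z, t}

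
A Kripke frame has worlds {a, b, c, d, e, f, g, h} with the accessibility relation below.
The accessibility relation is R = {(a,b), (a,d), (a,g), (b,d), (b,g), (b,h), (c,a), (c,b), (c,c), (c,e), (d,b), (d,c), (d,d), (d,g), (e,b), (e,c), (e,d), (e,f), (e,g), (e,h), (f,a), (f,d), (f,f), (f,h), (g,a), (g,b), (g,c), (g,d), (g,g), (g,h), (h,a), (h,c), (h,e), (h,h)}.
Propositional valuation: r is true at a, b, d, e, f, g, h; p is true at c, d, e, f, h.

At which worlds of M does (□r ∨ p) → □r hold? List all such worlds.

Let φ = (□r ∨ p) → □r. Evaluate φ at each world:
  a (successors {b, d, g}): φ is true.
  b (successors {d, g, h}): φ is true.
  c (successors {a, b, c, e}): φ is false.
  d (successors {b, c, d, g}): φ is false.
  e (successors {b, c, d, f, g, h}): φ is false.
  f (successors {a, d, f, h}): φ is true.
  g (successors {a, b, c, d, g, h}): φ is true.
  h (successors {a, c, e, h}): φ is false.
For instance, at h:
  At h: □r ∨ p is true, □r is false, so (□r ∨ p) → □r is false.
    At h: □r is false, p is true, so □r ∨ p is true.
      At h: □r requires r at every successor {a, c, e, h}.
        r fails at c, so □r is false at h.
    At h: □r requires r at every successor {a, c, e, h}.
      r fails at c, so □r is false at h.
Satisfying worlds: {a, b, f, g}

a, b, f, g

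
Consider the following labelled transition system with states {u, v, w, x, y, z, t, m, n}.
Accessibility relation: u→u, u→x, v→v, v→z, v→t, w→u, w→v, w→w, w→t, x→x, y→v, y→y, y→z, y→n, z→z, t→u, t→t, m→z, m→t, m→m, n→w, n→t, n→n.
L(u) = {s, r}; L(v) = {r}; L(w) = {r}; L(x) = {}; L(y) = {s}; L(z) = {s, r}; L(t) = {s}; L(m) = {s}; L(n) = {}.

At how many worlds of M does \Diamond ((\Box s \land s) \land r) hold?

Recall that \Box ψ holds at a world iff ψ holds at every accessible world, and \Diamond ψ holds iff ψ holds at some accessible world.
Let φ = \Diamond ((\Box s \land s) \land r). Evaluate φ at each world:
  u (successors {u, x}): φ is false.
  v (successors {v, z, t}): φ is true.
  w (successors {u, v, w, t}): φ is false.
  x (successors {x}): φ is false.
  y (successors {v, y, z, n}): φ is true.
  z (successors {z}): φ is true.
  t (successors {u, t}): φ is false.
  m (successors {z, t, m}): φ is true.
  n (successors {w, t, n}): φ is false.
For instance, at x:
  At x: \Diamond ((\Box s \land s) \land r) requires (\Box s \land s) \land r at some successor in {x}.
    At x: (\Box s \land s) \land r is false.
  So \Diamond ((\Box s \land s) \land r) is false at x.
Satisfying worlds: {v, y, z, m}

4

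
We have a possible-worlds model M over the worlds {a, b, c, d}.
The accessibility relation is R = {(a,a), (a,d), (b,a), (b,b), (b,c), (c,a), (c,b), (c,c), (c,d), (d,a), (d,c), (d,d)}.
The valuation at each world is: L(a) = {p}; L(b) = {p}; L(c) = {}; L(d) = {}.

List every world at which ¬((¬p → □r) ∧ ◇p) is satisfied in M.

c, d

Let φ = ¬((¬p → □r) ∧ ◇p). Evaluate φ at each world:
  a (successors {a, d}): φ is false.
  b (successors {a, b, c}): φ is false.
  c (successors {a, b, c, d}): φ is true.
  d (successors {a, c, d}): φ is true.
For instance, at b:
  At b: (¬p → □r) ∧ ◇p is true, so ¬((¬p → □r) ∧ ◇p) is false.
    At b: ¬p → □r is true, ◇p is true, so (¬p → □r) ∧ ◇p is true.
      At b: ¬p is false, □r is false, so ¬p → □r is true.
      At b: ◇p requires p at some successor in {a, b, c}.
        p holds at a, so ◇p is true at b.
Satisfying worlds: {c, d}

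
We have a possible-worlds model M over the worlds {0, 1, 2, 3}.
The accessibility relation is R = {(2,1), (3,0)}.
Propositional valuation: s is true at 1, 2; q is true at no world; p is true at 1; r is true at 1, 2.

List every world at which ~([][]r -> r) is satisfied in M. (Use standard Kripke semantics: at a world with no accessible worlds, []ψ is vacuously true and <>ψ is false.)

Let φ = ~([][]r -> r). Evaluate φ at each world:
  0 (successors ∅): φ is true.
  1 (successors ∅): φ is false.
  2 (successors {1}): φ is false.
  3 (successors {0}): φ is true.
For instance, at 3:
  At 3: [][]r -> r is false, so ~([][]r -> r) is true.
    At 3: [][]r is true, r is false, so [][]r -> r is false.
      At 3: [][]r requires []r at every successor {0}.
        At 0: []r is true.
      So [][]r is true at 3.
Satisfying worlds: {0, 3}

0, 3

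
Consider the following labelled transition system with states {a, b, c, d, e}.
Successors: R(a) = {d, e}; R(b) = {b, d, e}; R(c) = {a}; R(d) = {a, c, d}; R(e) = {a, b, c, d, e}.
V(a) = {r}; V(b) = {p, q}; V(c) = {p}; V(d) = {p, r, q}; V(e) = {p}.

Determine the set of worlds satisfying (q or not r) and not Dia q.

Let φ = (q or not r) and not Dia q. Evaluate φ at each world:
  a (successors {d, e}): φ is false.
  b (successors {b, d, e}): φ is false.
  c (successors {a}): φ is true.
  d (successors {a, c, d}): φ is false.
  e (successors {a, b, c, d, e}): φ is false.
For instance, at d:
  At d: q or not r is true, not Dia q is false, so (q or not r) and not Dia q is false.
    At d: Dia q is true, so not Dia q is false.
      At d: Dia q requires q at some successor in {a, c, d}.
        q holds at d, so Dia q is true at d.
Satisfying worlds: {c}

c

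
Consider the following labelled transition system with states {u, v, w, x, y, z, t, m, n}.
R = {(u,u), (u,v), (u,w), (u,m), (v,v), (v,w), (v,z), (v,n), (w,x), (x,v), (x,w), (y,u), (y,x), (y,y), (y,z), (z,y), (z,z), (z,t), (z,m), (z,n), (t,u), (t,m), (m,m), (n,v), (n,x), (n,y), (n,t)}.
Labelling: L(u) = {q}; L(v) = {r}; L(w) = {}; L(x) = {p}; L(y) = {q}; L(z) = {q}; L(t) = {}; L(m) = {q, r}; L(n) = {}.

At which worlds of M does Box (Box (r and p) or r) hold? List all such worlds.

m

Let φ = Box (Box (r and p) or r). Evaluate φ at each world:
  u (successors {u, v, w, m}): φ is false.
  v (successors {v, w, z, n}): φ is false.
  w (successors {x}): φ is false.
  x (successors {v, w}): φ is false.
  y (successors {u, x, y, z}): φ is false.
  z (successors {y, z, t, m, n}): φ is false.
  t (successors {u, m}): φ is false.
  m (successors {m}): φ is true.
  n (successors {v, x, y, t}): φ is false.
For instance, at y:
  At y: Box (Box (r and p) or r) requires Box (r and p) or r at every successor {u, x, y, z}.
    Box (r and p) or r fails at u, so Box (Box (r and p) or r) is false at y.
      At u: Box (r and p) is false, r is false, so Box (r and p) or r is false.
Satisfying worlds: {m}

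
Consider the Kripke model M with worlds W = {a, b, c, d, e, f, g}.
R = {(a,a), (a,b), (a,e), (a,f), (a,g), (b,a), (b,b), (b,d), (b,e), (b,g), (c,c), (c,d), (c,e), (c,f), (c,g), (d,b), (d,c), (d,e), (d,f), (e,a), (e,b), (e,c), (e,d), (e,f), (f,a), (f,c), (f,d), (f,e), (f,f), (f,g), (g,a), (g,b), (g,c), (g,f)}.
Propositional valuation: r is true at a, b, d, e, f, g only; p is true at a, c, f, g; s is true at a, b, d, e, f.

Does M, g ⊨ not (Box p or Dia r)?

At g: Box p or Dia r is true, so not (Box p or Dia r) is false.
  At g: Box p is false, Dia r is true, so Box p or Dia r is true.
    At g: Box p requires p at every successor {a, b, c, f}.
      p fails at b, so Box p is false at g.
    At g: Dia r requires r at some successor in {a, b, c, f}.
      r holds at a, so Dia r is true at g.

No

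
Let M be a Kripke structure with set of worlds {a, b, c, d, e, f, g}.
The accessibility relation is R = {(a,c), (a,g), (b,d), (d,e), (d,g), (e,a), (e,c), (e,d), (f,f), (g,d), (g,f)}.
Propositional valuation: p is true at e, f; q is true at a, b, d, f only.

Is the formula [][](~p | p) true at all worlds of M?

Let φ = [][](~p | p). Evaluate φ at each world:
  a (successors {c, g}): φ is true.
  b (successors {d}): φ is true.
  c (successors ∅): φ is true.
  d (successors {e, g}): φ is true.
  e (successors {a, c, d}): φ is true.
  f (successors {f}): φ is true.
  g (successors {d, f}): φ is true.
For instance, at e:
  At e: [][](~p | p) requires [](~p | p) at every successor {a, c, d}.
      At a: [](~p | p) requires ~p | p at every successor {c, g}.
        At c: ~p | p is true.
        At g: ~p | p is true.
      So [](~p | p) is true at a.
      At c: no accessible worlds, so [](~p | p) holds vacuously.
      At d: [](~p | p) requires ~p | p at every successor {e, g}.
        At e: ~p | p is true.
        At g: ~p | p is true.
      So [](~p | p) is true at d.
  So [][](~p | p) is true at e.

Yes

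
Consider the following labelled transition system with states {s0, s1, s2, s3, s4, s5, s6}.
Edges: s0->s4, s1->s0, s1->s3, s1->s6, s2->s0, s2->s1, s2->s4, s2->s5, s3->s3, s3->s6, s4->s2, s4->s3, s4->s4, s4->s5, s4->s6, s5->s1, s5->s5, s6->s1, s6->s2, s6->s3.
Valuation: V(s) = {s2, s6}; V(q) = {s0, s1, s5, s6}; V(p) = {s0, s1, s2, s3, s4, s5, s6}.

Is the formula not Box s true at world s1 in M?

At s1: Box s is false, so not Box s is true.
  At s1: Box s requires s at every successor {s0, s3, s6}.
    s fails at s0, so Box s is false at s1.

Yes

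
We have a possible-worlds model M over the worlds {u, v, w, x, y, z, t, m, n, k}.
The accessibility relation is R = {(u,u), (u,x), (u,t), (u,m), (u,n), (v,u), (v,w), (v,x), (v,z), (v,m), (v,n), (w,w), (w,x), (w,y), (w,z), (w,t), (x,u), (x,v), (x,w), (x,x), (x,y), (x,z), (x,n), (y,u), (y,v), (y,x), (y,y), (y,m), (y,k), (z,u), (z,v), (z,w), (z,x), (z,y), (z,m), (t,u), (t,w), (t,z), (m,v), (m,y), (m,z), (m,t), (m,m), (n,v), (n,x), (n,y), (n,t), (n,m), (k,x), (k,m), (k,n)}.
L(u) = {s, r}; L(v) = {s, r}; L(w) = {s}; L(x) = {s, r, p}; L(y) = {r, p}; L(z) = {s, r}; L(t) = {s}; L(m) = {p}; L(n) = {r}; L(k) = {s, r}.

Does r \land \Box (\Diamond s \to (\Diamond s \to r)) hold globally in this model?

Let φ = r \land \Box (\Diamond s \to (\Diamond s \to r)). Evaluate φ at each world:
  u (successors {u, x, t, m, n}): φ is false.
  v (successors {u, w, x, z, m, n}): φ is false.
  w (successors {w, x, y, z, t}): φ is false.
  x (successors {u, v, w, x, y, z, n}): φ is false.
  y (successors {u, v, x, y, m, k}): φ is false.
  z (successors {u, v, w, x, y, m}): φ is false.
  t (successors {u, w, z}): φ is false.
  m (successors {v, y, z, t, m}): φ is false.
  n (successors {v, x, y, t, m}): φ is false.
  k (successors {x, m, n}): φ is false.
Detail at u (counterexample):
  At u: r is true, \Box (\Diamond s \to (\Diamond s \to r)) is false, so r \land \Box (\Diamond s \to (\Diamond s \to r)) is false.
    At u: \Box (\Diamond s \to (\Diamond s \to r)) requires \Diamond s \to (\Diamond s \to r) at every successor {u, x, t, m, n}.
      \Diamond s \to (\Diamond s \to r) fails at t, so \Box (\Diamond s \to (\Diamond s \to r)) is false at u.

No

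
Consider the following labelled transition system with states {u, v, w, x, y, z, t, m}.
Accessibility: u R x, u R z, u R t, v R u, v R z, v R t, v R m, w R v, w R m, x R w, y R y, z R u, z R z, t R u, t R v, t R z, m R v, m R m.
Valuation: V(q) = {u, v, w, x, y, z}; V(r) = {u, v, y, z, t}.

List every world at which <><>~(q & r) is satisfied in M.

u, v, w, x, z, t, m

Let φ = <><>~(q & r). Evaluate φ at each world:
  u (successors {x, z, t}): φ is true.
  v (successors {u, z, t, m}): φ is true.
  w (successors {v, m}): φ is true.
  x (successors {w}): φ is true.
  y (successors {y}): φ is false.
  z (successors {u, z}): φ is true.
  t (successors {u, v, z}): φ is true.
  m (successors {v, m}): φ is true.
For instance, at u:
  At u: <><>~(q & r) requires <>~(q & r) at some successor in {x, z, t}.
    <>~(q & r) holds at x, so <><>~(q & r) is true at u.
      At x: <>~(q & r) requires ~(q & r) at some successor in {w}.
        ~(q & r) holds at w, so <>~(q & r) is true at x.
Satisfying worlds: {u, v, w, x, z, t, m}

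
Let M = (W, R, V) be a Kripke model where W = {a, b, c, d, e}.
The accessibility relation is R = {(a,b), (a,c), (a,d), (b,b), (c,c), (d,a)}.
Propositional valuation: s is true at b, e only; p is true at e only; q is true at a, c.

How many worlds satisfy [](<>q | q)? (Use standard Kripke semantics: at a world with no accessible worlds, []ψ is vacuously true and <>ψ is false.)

3

Let φ = [](<>q | q). Evaluate φ at each world:
  a (successors {b, c, d}): φ is false.
  b (successors {b}): φ is false.
  c (successors {c}): φ is true.
  d (successors {a}): φ is true.
  e (successors ∅): φ is true.
For instance, at c:
  At c: [](<>q | q) requires <>q | q at every successor {c}.
      At c: <>q is true, q is true, so <>q | q is true.
  So [](<>q | q) is true at c.
Satisfying worlds: {c, d, e}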